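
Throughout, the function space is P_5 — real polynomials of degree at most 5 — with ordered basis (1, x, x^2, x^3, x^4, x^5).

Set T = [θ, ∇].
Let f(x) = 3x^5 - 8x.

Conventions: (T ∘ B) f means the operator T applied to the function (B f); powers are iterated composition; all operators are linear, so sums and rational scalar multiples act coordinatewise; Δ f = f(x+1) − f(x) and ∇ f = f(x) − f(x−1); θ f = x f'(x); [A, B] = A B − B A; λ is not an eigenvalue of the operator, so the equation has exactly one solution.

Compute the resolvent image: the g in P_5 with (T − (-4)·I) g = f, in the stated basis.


write g with unknown coordinates in the stated basis and equate coefficients in (T − (-4)·I) g = f
solving from the highest basis element down gives g = (3/4)x^5 + (15/16)x^4 - (45/16)x^3 + (45/64)x^2 + (209/128)x - 1051/512
check: T g = -(15/4)x^4 + (45/4)x^3 - (45/16)x^2 - (465/32)x + 1051/128
so T g − (-4)·g = 3x^5 - 8x = f ✓

g(x) = (3/4)x^5 + (15/16)x^4 - (45/16)x^3 + (45/64)x^2 + (209/128)x - 1051/512


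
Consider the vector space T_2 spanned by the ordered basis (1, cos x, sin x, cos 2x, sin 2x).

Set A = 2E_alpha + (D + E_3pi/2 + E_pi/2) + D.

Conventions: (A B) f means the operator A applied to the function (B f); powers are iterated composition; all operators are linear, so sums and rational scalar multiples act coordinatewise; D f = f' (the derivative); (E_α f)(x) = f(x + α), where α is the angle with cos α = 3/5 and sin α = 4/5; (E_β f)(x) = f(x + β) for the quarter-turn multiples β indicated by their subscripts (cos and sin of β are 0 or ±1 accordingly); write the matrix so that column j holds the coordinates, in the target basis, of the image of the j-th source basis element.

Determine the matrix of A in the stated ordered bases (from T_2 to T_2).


the matrix is [[4, 0, 0, 0, 0]; [0, 6/5, 18/5, 0, 0]; [0, -18/5, 6/5, 0, 0]; [0, 0, 0, -64/25, 148/25]; [0, 0, 0, -148/25, -64/25]] (rows listed top to bottom)

image of 1: 4
image of cos x: (6/5)cos x - (18/5)sin x
image of sin x: (18/5)cos x + (6/5)sin x
image of cos 2x: -(64/25)cos 2x - (148/25)sin 2x
image of sin 2x: (148/25)cos 2x - (64/25)sin 2x
each image's coordinates form column j of the matrix


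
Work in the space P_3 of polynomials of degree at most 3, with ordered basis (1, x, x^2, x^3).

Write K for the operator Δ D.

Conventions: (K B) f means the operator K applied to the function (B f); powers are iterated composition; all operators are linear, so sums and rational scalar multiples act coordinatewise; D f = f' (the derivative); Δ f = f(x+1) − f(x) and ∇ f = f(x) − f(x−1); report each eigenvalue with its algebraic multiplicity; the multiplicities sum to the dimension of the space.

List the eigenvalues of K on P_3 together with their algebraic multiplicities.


λ = 0 (multiplicity 4)

image of 1: 0
image of x: 0
image of x^2: 2
image of x^3: 6x + 3
the matrix is upper triangular; its diagonal is (0, 0, 0, 0)
for a triangular matrix the eigenvalues are the diagonal entries, with algebraic multiplicity their repetition count


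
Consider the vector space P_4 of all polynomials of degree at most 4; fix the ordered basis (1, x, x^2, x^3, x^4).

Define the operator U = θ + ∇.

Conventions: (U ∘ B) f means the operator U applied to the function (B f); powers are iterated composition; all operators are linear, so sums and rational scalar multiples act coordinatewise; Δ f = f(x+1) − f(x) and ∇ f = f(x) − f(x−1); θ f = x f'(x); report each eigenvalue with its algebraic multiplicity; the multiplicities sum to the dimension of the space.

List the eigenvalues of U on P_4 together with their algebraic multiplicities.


image of 1: 0
image of x: x + 1
image of x^2: 2x^2 + 2x - 1
image of x^3: 3x^3 + 3x^2 - 3x + 1
image of x^4: 4x^4 + 4x^3 - 6x^2 + 4x - 1
the matrix is upper triangular; its diagonal is (0, 1, 2, 3, 4)
for a triangular matrix the eigenvalues are the diagonal entries, with algebraic multiplicity their repetition count

λ = 0 (multiplicity 1), λ = 1 (multiplicity 1), λ = 2 (multiplicity 1), λ = 3 (multiplicity 1), λ = 4 (multiplicity 1)


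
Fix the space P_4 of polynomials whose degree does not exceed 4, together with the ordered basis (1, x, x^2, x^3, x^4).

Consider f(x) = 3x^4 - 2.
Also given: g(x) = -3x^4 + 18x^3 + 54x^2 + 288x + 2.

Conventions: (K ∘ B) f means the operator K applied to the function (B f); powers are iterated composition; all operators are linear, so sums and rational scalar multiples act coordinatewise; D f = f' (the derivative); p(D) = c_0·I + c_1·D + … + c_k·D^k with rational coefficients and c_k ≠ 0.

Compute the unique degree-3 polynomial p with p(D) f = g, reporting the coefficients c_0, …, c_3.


c_0 = -1, c_1 = 3/2, c_2 = 3/2, c_3 = 4

D^0 f = 3x^4 - 2
D^1 f = 12x^3
D^2 f = 36x^2
D^3 f = 72x
matching coefficients of g against c_0 f + c_1 Df + … from the top degree down determines the c_i
solution: c_0 = -1, c_1 = 3/2, c_2 = 3/2, c_3 = 4


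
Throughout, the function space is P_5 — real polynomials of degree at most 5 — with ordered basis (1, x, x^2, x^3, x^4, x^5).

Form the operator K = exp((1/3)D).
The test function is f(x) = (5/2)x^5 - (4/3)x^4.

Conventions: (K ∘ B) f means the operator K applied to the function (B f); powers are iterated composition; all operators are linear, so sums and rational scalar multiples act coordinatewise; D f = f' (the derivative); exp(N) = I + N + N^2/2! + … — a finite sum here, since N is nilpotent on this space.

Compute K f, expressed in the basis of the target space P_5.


the image equals g(x) = (5/2)x^5 + (17/6)x^4 + x^3 + (1/27)x^2 - (7/162)x - 1/162

order-1 term: (25/6)x^4 - (16/9)x^3
order-2 term: (25/9)x^3 - (8/9)x^2
order-3 term: (25/27)x^2 - (16/81)x
order-4 term: (25/162)x - 4/243
order-5 term: 5/486
the series for exp((1/3)D) f terminates at order 5
exp((1/3)D) f = (5/2)x^5 + (17/6)x^4 + x^3 + (1/27)x^2 - (7/162)x - 1/162


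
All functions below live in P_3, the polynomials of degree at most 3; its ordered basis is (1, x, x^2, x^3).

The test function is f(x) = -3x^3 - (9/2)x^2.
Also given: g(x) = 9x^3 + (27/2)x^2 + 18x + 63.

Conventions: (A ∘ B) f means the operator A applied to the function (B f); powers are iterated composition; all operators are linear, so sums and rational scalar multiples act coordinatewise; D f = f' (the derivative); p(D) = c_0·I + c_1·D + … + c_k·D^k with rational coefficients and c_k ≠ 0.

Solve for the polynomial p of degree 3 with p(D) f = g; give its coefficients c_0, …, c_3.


p(D) = -3·I − D^2 − 3·D^3, i.e. c_0 = -3, c_1 = 0, c_2 = -1, c_3 = -3

D^0 f = -3x^3 - (9/2)x^2
D^1 f = -9x^2 - 9x
D^2 f = -18x - 9
D^3 f = -18
matching coefficients of g against c_0 f + c_1 Df + … from the top degree down determines the c_i
solution: c_0 = -3, c_1 = 0, c_2 = -1, c_3 = -3


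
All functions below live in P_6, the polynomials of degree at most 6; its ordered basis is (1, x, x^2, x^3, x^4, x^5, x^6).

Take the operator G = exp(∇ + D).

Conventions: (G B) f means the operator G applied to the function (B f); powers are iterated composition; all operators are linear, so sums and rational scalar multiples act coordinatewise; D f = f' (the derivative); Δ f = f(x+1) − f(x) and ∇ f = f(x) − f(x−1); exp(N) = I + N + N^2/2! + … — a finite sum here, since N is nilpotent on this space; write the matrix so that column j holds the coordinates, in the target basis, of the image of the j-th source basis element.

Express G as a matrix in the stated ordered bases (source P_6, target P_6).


the matrix is [[1, 2, 3, 3, 2, 3, 5]; [0, 1, 4, 9, 12, 10, 18]; [0, 0, 1, 6, 18, 30, 30]; [0, 0, 0, 1, 8, 30, 60]; [0, 0, 0, 0, 1, 10, 45]; [0, 0, 0, 0, 0, 1, 12]; [0, 0, 0, 0, 0, 0, 1]] (rows listed top to bottom)

image of 1: 1
image of x: x + 2
image of x^2: x^2 + 4x + 3
image of x^3: x^3 + 6x^2 + 9x + 3
image of x^4: x^4 + 8x^3 + 18x^2 + 12x + 2
image of x^5: x^5 + 10x^4 + 30x^3 + 30x^2 + 10x + 3
image of x^6: x^6 + 12x^5 + 45x^4 + 60x^3 + 30x^2 + 18x + 5
each image's coordinates form column j of the matrix


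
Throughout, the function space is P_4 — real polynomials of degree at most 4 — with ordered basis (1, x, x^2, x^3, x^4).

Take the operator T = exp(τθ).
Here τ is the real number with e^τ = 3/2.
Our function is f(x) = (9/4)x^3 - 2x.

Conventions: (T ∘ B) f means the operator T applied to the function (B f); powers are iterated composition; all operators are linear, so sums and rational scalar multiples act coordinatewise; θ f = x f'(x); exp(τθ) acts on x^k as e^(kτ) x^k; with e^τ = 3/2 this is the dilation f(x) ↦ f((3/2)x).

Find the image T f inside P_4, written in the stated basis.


the result is g(x) = (243/32)x^3 - 3x

exp(τθ) x^k = e^(kτ) x^k; with e^τ = 3/2 this sends x^k to (3/2)^k x^k
x ↦ 3/2 x
x^3 ↦ 27/8 x^3
applying this coordinatewise to f: exp(τθ) f = (243/32)x^3 - 3x


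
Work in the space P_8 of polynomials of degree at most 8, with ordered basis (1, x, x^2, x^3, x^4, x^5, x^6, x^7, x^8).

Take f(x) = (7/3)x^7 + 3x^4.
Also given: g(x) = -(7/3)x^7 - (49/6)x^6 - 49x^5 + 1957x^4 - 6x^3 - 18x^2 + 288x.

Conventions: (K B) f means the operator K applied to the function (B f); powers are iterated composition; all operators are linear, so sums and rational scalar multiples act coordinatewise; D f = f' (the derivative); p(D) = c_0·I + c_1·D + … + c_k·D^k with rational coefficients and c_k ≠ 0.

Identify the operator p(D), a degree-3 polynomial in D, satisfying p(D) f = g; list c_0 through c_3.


c_0 = -1, c_1 = -1/2, c_2 = -1/2, c_3 = 4

D^0 f = (7/3)x^7 + 3x^4
D^1 f = (49/3)x^6 + 12x^3
D^2 f = 98x^5 + 36x^2
D^3 f = 490x^4 + 72x
matching coefficients of g against c_0 f + c_1 Df + … from the top degree down determines the c_i
solution: c_0 = -1, c_1 = -1/2, c_2 = -1/2, c_3 = 4


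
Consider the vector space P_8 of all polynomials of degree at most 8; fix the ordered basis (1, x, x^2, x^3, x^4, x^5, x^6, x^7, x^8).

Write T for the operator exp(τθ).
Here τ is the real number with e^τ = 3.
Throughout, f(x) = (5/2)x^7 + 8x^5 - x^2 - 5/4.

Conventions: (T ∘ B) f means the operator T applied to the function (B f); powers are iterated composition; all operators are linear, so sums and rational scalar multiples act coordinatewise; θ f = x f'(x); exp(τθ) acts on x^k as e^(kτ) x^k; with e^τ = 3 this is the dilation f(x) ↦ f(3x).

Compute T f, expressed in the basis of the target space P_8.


exp(τθ) x^k = e^(kτ) x^k; with e^τ = 3 this sends x^k to 3^k x^k
x^2 ↦ 9 x^2
x^5 ↦ 243 x^5
x^7 ↦ 2187 x^7
applying this coordinatewise to f: exp(τθ) f = (10935/2)x^7 + 1944x^5 - 9x^2 - 5/4

the image equals g(x) = (10935/2)x^7 + 1944x^5 - 9x^2 - 5/4


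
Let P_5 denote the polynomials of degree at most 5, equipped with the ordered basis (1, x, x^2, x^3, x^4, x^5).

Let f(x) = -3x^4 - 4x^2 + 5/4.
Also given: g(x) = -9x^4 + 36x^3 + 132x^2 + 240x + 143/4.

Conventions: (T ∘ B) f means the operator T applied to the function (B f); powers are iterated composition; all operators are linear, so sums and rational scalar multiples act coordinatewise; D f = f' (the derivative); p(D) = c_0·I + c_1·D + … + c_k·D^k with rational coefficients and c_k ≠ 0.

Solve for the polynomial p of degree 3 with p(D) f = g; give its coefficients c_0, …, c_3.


c_0 = 3, c_1 = -3, c_2 = -4, c_3 = -3

D^0 f = -3x^4 - 4x^2 + 5/4
D^1 f = -12x^3 - 8x
D^2 f = -36x^2 - 8
D^3 f = -72x
matching coefficients of g against c_0 f + c_1 Df + … from the top degree down determines the c_i
solution: c_0 = 3, c_1 = -3, c_2 = -4, c_3 = -3


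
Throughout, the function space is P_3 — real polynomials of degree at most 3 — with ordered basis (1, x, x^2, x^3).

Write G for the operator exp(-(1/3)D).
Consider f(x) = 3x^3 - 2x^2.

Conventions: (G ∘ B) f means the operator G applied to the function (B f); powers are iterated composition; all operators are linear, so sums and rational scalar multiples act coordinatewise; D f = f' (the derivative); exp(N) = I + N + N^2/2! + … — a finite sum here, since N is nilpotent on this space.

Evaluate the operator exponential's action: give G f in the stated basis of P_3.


g(x) = 3x^3 - 5x^2 + (7/3)x - 1/3

order-1 term: -3x^2 + (4/3)x
order-2 term: x - 2/9
order-3 term: -1/9
the series for exp(-(1/3)D) f terminates at order 3
exp(-(1/3)D) f = 3x^3 - 5x^2 + (7/3)x - 1/3


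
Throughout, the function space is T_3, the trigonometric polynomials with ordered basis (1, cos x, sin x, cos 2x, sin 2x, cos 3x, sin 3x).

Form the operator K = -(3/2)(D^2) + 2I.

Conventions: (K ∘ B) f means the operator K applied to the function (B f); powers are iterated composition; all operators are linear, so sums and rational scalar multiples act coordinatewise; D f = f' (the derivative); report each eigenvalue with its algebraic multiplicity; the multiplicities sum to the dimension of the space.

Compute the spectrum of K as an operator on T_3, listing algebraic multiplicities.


λ = 2 (multiplicity 1), λ = 7/2 (multiplicity 2), λ = 8 (multiplicity 2), λ = 31/2 (multiplicity 2)

image of 1: 2
image of cos x: (7/2)cos x
image of sin x: (7/2)sin x
image of cos 2x: 8cos 2x
image of sin 2x: 8sin 2x
image of cos 3x: (31/2)cos 3x
image of sin 3x: (31/2)sin 3x
the matrix is diagonal; its diagonal is (2, 7/2, 7/2, 8, 8, 31/2, 31/2)
for a triangular matrix the eigenvalues are the diagonal entries, with algebraic multiplicity their repetition count


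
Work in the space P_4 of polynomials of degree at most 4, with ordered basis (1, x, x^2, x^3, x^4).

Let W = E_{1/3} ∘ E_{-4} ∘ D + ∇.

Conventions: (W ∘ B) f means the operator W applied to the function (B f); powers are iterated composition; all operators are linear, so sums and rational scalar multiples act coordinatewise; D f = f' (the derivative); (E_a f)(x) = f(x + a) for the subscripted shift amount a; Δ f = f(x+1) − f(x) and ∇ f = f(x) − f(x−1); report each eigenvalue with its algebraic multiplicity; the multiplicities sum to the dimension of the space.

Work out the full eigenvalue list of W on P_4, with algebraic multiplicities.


λ = 0 (multiplicity 5)

image of 1: 0
image of x: 2
image of x^2: 4x - 25/3
image of x^3: 6x^2 - 25x + 124/3
image of x^4: 8x^3 - 50x^2 + (496/3)x - 5351/27
the matrix is upper triangular; its diagonal is (0, 0, 0, 0, 0)
for a triangular matrix the eigenvalues are the diagonal entries, with algebraic multiplicity their repetition count


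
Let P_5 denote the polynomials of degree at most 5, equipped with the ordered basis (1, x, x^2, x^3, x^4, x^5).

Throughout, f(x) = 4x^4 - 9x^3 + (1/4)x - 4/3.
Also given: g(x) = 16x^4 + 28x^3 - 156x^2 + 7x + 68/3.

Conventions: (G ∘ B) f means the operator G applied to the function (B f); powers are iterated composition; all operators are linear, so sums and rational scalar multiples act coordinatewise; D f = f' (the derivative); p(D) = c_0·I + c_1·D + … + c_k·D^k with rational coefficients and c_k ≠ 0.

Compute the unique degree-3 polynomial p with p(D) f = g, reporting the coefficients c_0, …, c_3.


p(D) = 4·I + 4·D − D^2 − (1/2)·D^3, i.e. c_0 = 4, c_1 = 4, c_2 = -1, c_3 = -1/2

D^0 f = 4x^4 - 9x^3 + (1/4)x - 4/3
D^1 f = 16x^3 - 27x^2 + 1/4
D^2 f = 48x^2 - 54x
D^3 f = 96x - 54
matching coefficients of g against c_0 f + c_1 Df + … from the top degree down determines the c_i
solution: c_0 = 4, c_1 = 4, c_2 = -1, c_3 = -1/2


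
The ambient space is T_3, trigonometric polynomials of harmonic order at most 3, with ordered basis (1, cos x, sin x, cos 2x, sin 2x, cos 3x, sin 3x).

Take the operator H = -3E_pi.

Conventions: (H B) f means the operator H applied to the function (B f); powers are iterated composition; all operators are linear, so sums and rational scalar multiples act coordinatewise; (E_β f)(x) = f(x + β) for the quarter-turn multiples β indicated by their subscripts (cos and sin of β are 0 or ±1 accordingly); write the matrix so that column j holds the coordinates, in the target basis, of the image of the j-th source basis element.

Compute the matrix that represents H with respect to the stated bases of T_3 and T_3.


image of 1: -3
image of cos x: 3cos x
image of sin x: 3sin x
image of cos 2x: -3cos 2x
image of sin 2x: -3sin 2x
image of cos 3x: 3cos 3x
image of sin 3x: 3sin 3x
each image's coordinates form column j of the matrix

the matrix is [[-3, 0, 0, 0, 0, 0, 0]; [0, 3, 0, 0, 0, 0, 0]; [0, 0, 3, 0, 0, 0, 0]; [0, 0, 0, -3, 0, 0, 0]; [0, 0, 0, 0, -3, 0, 0]; [0, 0, 0, 0, 0, 3, 0]; [0, 0, 0, 0, 0, 0, 3]] (rows listed top to bottom)


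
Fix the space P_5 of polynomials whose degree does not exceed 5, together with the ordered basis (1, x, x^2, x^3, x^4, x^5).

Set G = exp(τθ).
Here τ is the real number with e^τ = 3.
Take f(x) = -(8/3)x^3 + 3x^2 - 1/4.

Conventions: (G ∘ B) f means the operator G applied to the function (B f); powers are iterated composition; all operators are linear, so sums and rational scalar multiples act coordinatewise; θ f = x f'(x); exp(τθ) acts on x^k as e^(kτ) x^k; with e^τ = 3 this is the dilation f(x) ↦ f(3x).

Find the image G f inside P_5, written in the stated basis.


exp(τθ) x^k = e^(kτ) x^k; with e^τ = 3 this sends x^k to 3^k x^k
x^2 ↦ 9 x^2
x^3 ↦ 27 x^3
applying this coordinatewise to f: exp(τθ) f = -72x^3 + 27x^2 - 1/4

the image equals g(x) = -72x^3 + 27x^2 - 1/4


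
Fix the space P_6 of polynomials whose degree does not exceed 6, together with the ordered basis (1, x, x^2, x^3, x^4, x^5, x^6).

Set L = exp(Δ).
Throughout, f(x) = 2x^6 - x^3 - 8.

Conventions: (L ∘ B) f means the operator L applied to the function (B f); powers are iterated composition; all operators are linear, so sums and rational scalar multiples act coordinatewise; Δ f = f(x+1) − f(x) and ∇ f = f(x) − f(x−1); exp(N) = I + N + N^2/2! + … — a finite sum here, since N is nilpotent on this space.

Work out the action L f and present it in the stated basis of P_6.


the image equals g(x) = 2x^6 + 12x^5 + 60x^4 + 199x^3 + 447x^2 + 618x + 393

order-1 term: 12x^5 + 30x^4 + 40x^3 + 27x^2 + 9x + 1
order-2 term: 30x^4 + 120x^3 + 210x^2 + 177x + 59
order-3 term: 40x^3 + 180x^2 + 300x + 179
order-4 term: 30x^2 + 120x + 130
order-5 term: 12x + 30
order-6 term: 2
the series for exp(Δ) f terminates at order 6
exp(Δ) f = 2x^6 + 12x^5 + 60x^4 + 199x^3 + 447x^2 + 618x + 393


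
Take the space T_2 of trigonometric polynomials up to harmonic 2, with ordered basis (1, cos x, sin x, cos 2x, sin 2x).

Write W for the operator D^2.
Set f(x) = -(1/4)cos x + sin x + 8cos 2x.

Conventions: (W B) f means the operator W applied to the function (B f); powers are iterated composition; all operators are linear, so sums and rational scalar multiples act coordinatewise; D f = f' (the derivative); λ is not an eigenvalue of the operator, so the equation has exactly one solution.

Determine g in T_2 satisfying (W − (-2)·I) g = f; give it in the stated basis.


g(x) = -(1/4)cos x + sin x - 4cos 2x

write g with unknown coordinates in the stated basis and equate coefficients in (W − (-2)·I) g = f
solving from the highest basis element down gives g = -(1/4)cos x + sin x - 4cos 2x
check: W g = (1/4)cos x - sin x + 16cos 2x
so W g − (-2)·g = -(1/4)cos x + sin x + 8cos 2x = f ✓


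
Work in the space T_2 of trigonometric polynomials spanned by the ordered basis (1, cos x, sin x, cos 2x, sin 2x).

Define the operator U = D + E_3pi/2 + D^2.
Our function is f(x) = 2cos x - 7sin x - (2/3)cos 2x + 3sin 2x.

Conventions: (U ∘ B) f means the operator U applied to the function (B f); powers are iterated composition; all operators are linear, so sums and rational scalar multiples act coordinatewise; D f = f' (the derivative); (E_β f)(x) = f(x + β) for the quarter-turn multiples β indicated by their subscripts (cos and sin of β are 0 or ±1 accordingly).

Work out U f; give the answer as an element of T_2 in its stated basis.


D f = -7cos x - 2sin x + 6cos 2x + (4/3)sin 2x
E_3pi/2 f = 7cos x + 2sin x + (2/3)cos 2x - 3sin 2x
D f = -7cos x - 2sin x + 6cos 2x + (4/3)sin 2x
D D f = -2cos x + 7sin x + (8/3)cos 2x - 12sin 2x
(D + E_3pi/2 + D^2) f = -2cos x + 7sin x + (28/3)cos 2x - (41/3)sin 2x

the result is g(x) = -2cos x + 7sin x + (28/3)cos 2x - (41/3)sin 2x


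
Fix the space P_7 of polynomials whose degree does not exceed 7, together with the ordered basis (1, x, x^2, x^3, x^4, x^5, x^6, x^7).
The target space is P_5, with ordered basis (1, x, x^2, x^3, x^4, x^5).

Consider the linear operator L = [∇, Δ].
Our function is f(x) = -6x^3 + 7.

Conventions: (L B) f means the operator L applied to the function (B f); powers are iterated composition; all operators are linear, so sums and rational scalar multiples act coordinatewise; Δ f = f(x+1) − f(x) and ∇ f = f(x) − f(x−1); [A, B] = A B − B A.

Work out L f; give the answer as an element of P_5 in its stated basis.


Δ f = -18x^2 - 18x - 6
∇ Δ f = -36x
∇ f = -18x^2 + 18x - 6
Δ ∇ f = -36x
[∇, Δ] f = 0

the image equals g(x) = 0


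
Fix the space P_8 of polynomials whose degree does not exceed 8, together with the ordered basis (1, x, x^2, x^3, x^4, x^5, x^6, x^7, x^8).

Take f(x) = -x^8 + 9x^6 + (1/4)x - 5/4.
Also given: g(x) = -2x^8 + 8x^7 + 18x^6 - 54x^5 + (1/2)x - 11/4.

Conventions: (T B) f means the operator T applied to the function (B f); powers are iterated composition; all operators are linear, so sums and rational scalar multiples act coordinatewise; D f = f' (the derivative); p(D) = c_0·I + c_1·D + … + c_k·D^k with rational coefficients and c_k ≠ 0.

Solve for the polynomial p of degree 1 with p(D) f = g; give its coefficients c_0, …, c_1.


D^0 f = -x^8 + 9x^6 + (1/4)x - 5/4
D^1 f = -8x^7 + 54x^5 + 1/4
matching coefficients of g against c_0 f + c_1 Df + … from the top degree down determines the c_i
solution: c_0 = 2, c_1 = -1

p(D) = 2·I − D, i.e. c_0 = 2, c_1 = -1


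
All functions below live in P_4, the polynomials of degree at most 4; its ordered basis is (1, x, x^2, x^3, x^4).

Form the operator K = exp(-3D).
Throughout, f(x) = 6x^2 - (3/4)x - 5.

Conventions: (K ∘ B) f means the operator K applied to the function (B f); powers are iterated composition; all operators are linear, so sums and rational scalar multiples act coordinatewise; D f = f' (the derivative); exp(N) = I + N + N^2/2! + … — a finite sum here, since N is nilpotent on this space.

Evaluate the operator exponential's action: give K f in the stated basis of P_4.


order-1 term: -36x + 9/4
order-2 term: 54
the series for exp(-3D) f terminates at order 2
exp(-3D) f = 6x^2 - (147/4)x + 205/4

g(x) = 6x^2 - (147/4)x + 205/4


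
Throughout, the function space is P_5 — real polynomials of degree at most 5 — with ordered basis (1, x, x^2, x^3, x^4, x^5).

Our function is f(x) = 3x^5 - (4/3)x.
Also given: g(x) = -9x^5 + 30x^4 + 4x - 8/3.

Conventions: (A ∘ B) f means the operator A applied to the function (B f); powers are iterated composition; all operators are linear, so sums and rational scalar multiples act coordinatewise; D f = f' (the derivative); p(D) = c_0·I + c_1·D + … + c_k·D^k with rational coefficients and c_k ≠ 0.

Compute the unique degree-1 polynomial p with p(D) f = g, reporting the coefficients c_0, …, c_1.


c_0 = -3, c_1 = 2

D^0 f = 3x^5 - (4/3)x
D^1 f = 15x^4 - 4/3
matching coefficients of g against c_0 f + c_1 Df + … from the top degree down determines the c_i
solution: c_0 = -3, c_1 = 2


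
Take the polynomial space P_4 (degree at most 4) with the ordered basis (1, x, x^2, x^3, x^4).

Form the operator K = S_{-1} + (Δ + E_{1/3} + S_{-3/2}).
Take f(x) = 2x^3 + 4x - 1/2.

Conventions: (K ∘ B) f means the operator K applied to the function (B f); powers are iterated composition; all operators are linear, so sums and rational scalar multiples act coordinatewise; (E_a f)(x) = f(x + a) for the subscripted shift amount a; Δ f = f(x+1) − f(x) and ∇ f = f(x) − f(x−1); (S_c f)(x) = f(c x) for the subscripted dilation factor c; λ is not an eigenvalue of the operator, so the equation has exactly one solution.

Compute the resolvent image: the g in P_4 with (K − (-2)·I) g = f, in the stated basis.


the image equals g(x) = -(16/11)x^3 + (256/275)x^2 + (10504/825)x - 252481/74250

write g with unknown coordinates in the stated basis and equate coefficients in (K − (-2)·I) g = f
solving from the highest basis element down gives g = -(16/11)x^3 + (256/275)x^2 + (10504/825)x - 252481/74250
check: K g = (54/11)x^3 - (512/275)x^2 - (17708/825)x + 467837/74250
so K g − (-2)·g = 2x^3 + 4x - 1/2 = f ✓


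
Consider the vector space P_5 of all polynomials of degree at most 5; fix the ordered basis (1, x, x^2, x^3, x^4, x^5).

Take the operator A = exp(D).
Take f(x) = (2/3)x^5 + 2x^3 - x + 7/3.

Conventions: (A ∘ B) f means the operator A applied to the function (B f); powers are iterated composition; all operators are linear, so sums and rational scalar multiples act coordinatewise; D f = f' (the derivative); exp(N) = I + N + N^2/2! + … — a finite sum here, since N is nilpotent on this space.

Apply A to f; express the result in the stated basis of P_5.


order-1 term: (10/3)x^4 + 6x^2 - 1
order-2 term: (20/3)x^3 + 6x
order-3 term: (20/3)x^2 + 2
order-4 term: (10/3)x
order-5 term: 2/3
the series for exp(D) f terminates at order 5
exp(D) f = (2/3)x^5 + (10/3)x^4 + (26/3)x^3 + (38/3)x^2 + (25/3)x + 4

the result is g(x) = (2/3)x^5 + (10/3)x^4 + (26/3)x^3 + (38/3)x^2 + (25/3)x + 4


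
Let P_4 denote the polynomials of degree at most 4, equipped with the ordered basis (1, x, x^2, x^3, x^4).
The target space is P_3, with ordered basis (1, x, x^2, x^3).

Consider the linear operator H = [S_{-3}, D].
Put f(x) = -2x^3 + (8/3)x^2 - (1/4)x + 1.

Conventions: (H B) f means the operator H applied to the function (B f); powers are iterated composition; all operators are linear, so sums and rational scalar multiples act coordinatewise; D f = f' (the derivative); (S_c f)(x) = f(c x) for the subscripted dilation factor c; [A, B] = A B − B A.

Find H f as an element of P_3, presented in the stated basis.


the result is g(x) = -216x^2 - 64x - 1

D f = -6x^2 + (16/3)x - 1/4
S_{-3} D f = -54x^2 - 16x - 1/4
S_{-3} f = 54x^3 + 24x^2 + (3/4)x + 1
D S_{-3} f = 162x^2 + 48x + 3/4
[S_{-3}, D] f = -216x^2 - 64x - 1


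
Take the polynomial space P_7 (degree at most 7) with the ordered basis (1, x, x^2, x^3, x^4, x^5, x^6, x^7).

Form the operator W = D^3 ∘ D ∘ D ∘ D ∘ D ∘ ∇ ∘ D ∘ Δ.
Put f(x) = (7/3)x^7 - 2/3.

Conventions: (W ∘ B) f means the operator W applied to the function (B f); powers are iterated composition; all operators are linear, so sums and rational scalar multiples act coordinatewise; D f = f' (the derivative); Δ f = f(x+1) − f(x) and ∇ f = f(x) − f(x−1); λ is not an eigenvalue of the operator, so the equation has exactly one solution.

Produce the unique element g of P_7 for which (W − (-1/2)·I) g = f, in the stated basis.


the image equals g(x) = (14/3)x^7 - 4/3

write g with unknown coordinates in the stated basis and equate coefficients in (W − (-1/2)·I) g = f
solving from the highest basis element down gives g = (14/3)x^7 - 4/3
check: W g = 0
so W g − (-1/2)·g = (7/3)x^7 - 2/3 = f ✓


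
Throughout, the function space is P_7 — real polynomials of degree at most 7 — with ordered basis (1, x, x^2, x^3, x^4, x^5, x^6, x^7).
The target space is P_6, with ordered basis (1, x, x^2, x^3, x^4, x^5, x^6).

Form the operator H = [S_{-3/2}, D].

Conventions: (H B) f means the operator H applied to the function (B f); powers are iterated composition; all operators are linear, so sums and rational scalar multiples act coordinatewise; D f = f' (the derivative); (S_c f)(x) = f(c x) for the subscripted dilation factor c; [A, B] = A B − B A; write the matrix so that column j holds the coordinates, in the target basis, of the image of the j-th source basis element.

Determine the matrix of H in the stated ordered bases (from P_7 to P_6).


image of 1: 0
image of x: 5/2
image of x^2: -(15/2)x
image of x^3: (135/8)x^2
image of x^4: -(135/4)x^3
image of x^5: (2025/32)x^4
image of x^6: -(3645/32)x^5
image of x^7: (25515/128)x^6
each image's coordinates form column j of the matrix

the matrix is [[0, 5/2, 0, 0, 0, 0, 0, 0]; [0, 0, -15/2, 0, 0, 0, 0, 0]; [0, 0, 0, 135/8, 0, 0, 0, 0]; [0, 0, 0, 0, -135/4, 0, 0, 0]; [0, 0, 0, 0, 0, 2025/32, 0, 0]; [0, 0, 0, 0, 0, 0, -3645/32, 0]; [0, 0, 0, 0, 0, 0, 0, 25515/128]] (rows listed top to bottom)


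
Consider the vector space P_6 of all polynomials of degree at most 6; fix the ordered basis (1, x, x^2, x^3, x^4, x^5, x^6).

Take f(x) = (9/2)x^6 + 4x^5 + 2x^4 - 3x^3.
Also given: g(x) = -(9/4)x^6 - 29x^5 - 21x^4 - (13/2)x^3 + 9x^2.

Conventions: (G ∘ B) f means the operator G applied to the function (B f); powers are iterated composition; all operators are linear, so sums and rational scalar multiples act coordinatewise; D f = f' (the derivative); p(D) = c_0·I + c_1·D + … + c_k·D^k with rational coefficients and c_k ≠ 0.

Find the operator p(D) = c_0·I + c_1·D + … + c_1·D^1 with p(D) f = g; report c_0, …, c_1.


D^0 f = (9/2)x^6 + 4x^5 + 2x^4 - 3x^3
D^1 f = 27x^5 + 20x^4 + 8x^3 - 9x^2
matching coefficients of g against c_0 f + c_1 Df + … from the top degree down determines the c_i
solution: c_0 = -1/2, c_1 = -1

c_0 = -1/2, c_1 = -1


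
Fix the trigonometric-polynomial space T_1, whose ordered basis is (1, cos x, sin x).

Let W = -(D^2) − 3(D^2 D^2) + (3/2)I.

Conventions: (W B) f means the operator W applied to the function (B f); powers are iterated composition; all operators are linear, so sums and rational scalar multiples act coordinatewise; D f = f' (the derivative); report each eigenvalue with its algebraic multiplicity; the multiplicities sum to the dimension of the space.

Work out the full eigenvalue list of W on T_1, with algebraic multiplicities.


λ = -1/2 (multiplicity 2), λ = 3/2 (multiplicity 1)

image of 1: 3/2
image of cos x: -(1/2)cos x
image of sin x: -(1/2)sin x
the matrix is diagonal; its diagonal is (3/2, -1/2, -1/2)
for a triangular matrix the eigenvalues are the diagonal entries, with algebraic multiplicity their repetition count


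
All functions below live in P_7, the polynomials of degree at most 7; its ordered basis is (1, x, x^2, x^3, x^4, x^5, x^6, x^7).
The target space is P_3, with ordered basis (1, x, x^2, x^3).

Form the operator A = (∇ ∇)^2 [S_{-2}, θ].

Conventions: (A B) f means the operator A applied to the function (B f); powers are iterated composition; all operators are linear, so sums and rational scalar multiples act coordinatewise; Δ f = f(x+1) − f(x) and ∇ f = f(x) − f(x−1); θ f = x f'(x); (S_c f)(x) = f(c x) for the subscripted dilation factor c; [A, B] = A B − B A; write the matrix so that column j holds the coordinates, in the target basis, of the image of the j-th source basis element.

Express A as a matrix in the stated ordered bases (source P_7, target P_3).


image of 1: 0
image of x: 0
image of x^2: 0
image of x^3: 0
image of x^4: 0
image of x^5: 0
image of x^6: 0
image of x^7: 0
each image's coordinates form column j of the matrix

the matrix is [[0, 0, 0, 0, 0, 0, 0, 0]; [0, 0, 0, 0, 0, 0, 0, 0]; [0, 0, 0, 0, 0, 0, 0, 0]; [0, 0, 0, 0, 0, 0, 0, 0]] (rows listed top to bottom)


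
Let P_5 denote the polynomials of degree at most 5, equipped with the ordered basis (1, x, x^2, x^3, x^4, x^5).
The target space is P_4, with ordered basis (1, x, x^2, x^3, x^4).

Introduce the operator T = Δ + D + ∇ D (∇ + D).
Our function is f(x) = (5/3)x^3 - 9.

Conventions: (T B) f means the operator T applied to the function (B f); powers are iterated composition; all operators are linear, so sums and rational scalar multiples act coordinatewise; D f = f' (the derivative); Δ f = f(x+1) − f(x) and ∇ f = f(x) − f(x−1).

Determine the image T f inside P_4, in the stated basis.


the result is g(x) = 10x^2 + 5x + 65/3

Δ f = 5x^2 + 5x + 5/3
D f = 5x^2
∇ f = 5x^2 - 5x + 5/3
D f = 5x^2
(∇ + D) f = 10x^2 - 5x + 5/3
D (∇ + D) f = 20x - 5
∇ (D (∇ + D)) f = 20
(Δ + D + ∇ D (∇ + D)) f = 10x^2 + 5x + 65/3


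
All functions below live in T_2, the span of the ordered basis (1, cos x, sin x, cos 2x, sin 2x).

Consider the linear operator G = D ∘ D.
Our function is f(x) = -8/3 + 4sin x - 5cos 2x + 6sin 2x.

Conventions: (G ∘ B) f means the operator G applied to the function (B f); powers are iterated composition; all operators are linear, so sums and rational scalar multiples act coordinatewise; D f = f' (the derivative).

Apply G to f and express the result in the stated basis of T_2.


D f = 4cos x + 12cos 2x + 10sin 2x
D D f = -4sin x + 20cos 2x - 24sin 2x

the result is g(x) = -4sin x + 20cos 2x - 24sin 2x


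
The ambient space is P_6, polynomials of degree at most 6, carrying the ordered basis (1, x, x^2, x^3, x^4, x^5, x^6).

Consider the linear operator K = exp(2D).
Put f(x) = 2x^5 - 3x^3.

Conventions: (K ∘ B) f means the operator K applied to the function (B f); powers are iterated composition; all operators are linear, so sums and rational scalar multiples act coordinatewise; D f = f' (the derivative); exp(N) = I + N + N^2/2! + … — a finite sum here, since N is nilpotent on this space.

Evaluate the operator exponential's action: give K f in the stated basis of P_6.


order-1 term: 20x^4 - 18x^2
order-2 term: 80x^3 - 36x
order-3 term: 160x^2 - 24
order-4 term: 160x
order-5 term: 64
the series for exp(2D) f terminates at order 5
exp(2D) f = 2x^5 + 20x^4 + 77x^3 + 142x^2 + 124x + 40

g(x) = 2x^5 + 20x^4 + 77x^3 + 142x^2 + 124x + 40


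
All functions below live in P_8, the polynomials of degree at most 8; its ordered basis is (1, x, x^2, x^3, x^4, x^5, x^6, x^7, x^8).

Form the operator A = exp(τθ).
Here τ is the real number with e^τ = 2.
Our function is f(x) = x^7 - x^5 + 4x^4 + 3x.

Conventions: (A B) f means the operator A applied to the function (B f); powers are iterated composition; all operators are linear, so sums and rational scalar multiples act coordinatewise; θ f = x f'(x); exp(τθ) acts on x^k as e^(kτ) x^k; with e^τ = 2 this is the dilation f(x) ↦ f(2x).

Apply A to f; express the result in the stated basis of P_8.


exp(τθ) x^k = e^(kτ) x^k; with e^τ = 2 this sends x^k to 2^k x^k
x ↦ 2 x
x^4 ↦ 16 x^4
x^5 ↦ 32 x^5
x^7 ↦ 128 x^7
applying this coordinatewise to f: exp(τθ) f = 128x^7 - 32x^5 + 64x^4 + 6x

the result is g(x) = 128x^7 - 32x^5 + 64x^4 + 6x


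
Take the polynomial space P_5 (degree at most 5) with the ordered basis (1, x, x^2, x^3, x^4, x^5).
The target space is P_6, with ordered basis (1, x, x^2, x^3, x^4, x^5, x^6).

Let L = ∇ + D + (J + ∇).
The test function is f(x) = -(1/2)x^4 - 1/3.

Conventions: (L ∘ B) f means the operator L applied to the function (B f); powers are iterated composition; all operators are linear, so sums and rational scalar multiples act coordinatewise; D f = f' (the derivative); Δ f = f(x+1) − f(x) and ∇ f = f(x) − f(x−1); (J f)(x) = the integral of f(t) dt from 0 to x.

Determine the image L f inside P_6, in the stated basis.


∇ f = -2x^3 + 3x^2 - 2x + 1/2
D f = -2x^3
J f = -(1/10)x^5 - (1/3)x
∇ f = -2x^3 + 3x^2 - 2x + 1/2
(J + ∇) f = -(1/10)x^5 - 2x^3 + 3x^2 - (7/3)x + 1/2
(∇ + D + (J + ∇)) f = -(1/10)x^5 - 6x^3 + 6x^2 - (13/3)x + 1

g(x) = -(1/10)x^5 - 6x^3 + 6x^2 - (13/3)x + 1


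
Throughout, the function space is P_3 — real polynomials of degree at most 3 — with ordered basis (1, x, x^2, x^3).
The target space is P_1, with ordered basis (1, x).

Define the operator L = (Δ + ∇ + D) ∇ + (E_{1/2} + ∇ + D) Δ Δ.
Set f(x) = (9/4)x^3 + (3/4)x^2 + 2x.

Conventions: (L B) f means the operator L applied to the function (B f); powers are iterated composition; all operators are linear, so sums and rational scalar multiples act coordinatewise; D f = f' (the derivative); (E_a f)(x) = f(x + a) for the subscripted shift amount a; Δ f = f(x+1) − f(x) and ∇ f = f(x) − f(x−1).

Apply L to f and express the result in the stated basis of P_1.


g(x) = 54x + 33

∇ f = (27/4)x^2 - (21/4)x + 7/2
Δ ∇ f = (27/2)x + 3/2
∇ ∇ f = (27/2)x - 12
D ∇ f = (27/2)x - 21/4
(Δ + ∇ + D) ∇ f = (81/2)x - 63/4
Δ f = (27/4)x^2 + (33/4)x + 5
Δ Δ f = (27/2)x + 15
E_{1/2} (Δ Δ) f = (27/2)x + 87/4
∇ (Δ Δ) f = 27/2
D (Δ Δ) f = 27/2
(E_{1/2} + ∇ + D) (Δ Δ) f = (27/2)x + 195/4
((Δ + ∇ + D) ∇ + (E_{1/2} + ∇ + D) Δ Δ) f = 54x + 33


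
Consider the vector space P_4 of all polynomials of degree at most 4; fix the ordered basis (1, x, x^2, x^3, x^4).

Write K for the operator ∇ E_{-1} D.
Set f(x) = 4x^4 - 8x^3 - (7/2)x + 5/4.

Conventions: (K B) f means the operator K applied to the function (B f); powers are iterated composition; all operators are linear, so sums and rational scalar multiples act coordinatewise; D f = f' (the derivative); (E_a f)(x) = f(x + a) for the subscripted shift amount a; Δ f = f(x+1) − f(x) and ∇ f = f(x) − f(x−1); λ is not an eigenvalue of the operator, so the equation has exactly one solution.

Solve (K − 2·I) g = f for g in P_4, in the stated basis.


write g with unknown coordinates in the stated basis and equate coefficients in (K − 2·I) g = f
solving from the highest basis element down gives g = -2x^4 + 4x^3 - 12x^2 + (199/4)x - 469/8
check: K g = -24x^2 + 96x - 116
so K g − 2·g = 4x^4 - 8x^3 - (7/2)x + 5/4 = f ✓

the result is g(x) = -2x^4 + 4x^3 - 12x^2 + (199/4)x - 469/8


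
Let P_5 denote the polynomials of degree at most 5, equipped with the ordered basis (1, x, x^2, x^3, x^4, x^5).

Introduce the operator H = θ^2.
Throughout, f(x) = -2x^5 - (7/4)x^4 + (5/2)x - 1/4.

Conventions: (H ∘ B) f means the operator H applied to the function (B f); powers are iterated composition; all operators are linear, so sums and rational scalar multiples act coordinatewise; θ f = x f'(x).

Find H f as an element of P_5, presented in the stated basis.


θ f = -10x^5 - 7x^4 + (5/2)x
θ θ f = -50x^5 - 28x^4 + (5/2)x

the result is g(x) = -50x^5 - 28x^4 + (5/2)x


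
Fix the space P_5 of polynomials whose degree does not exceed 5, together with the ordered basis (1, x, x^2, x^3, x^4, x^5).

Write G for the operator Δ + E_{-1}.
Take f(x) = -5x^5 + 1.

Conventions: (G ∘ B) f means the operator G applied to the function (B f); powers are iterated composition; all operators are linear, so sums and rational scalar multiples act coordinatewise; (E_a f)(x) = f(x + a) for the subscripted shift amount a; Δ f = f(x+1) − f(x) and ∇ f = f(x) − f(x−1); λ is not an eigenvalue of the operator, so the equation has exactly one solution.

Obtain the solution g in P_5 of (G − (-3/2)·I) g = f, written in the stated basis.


g(x) = -2x^5 + 16x^3 - (152/5)x + 2/5

write g with unknown coordinates in the stated basis and equate coefficients in (G − (-3/2)·I) g = f
solving from the highest basis element down gives g = -2x^5 + 16x^3 - (152/5)x + 2/5
check: G g = -2x^5 - 24x^3 + (228/5)x + 2/5
so G g − (-3/2)·g = -5x^5 + 1 = f ✓


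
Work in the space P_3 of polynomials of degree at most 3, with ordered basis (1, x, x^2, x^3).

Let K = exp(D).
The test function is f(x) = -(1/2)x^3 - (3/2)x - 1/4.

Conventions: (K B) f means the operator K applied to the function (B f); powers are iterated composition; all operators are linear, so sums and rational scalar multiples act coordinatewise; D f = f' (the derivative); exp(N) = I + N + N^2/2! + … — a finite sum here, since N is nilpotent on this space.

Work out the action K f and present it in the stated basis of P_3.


the result is g(x) = -(1/2)x^3 - (3/2)x^2 - 3x - 9/4

order-1 term: -(3/2)x^2 - 3/2
order-2 term: -(3/2)x
order-3 term: -1/2
the series for exp(D) f terminates at order 3
exp(D) f = -(1/2)x^3 - (3/2)x^2 - 3x - 9/4


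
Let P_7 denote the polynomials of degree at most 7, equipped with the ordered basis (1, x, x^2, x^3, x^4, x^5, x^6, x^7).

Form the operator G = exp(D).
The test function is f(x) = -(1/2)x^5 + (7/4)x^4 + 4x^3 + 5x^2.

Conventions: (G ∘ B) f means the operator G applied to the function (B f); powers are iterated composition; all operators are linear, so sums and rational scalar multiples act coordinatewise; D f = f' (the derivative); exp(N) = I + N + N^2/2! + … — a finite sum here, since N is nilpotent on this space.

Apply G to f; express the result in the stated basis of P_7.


the image equals g(x) = -(1/2)x^5 - (3/4)x^4 + 6x^3 + (45/2)x^2 + (53/2)x + 41/4

order-1 term: -(5/2)x^4 + 7x^3 + 12x^2 + 10x
order-2 term: -5x^3 + (21/2)x^2 + 12x + 5
order-3 term: -5x^2 + 7x + 4
order-4 term: -(5/2)x + 7/4
order-5 term: -1/2
the series for exp(D) f terminates at order 5
exp(D) f = -(1/2)x^5 - (3/4)x^4 + 6x^3 + (45/2)x^2 + (53/2)x + 41/4
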